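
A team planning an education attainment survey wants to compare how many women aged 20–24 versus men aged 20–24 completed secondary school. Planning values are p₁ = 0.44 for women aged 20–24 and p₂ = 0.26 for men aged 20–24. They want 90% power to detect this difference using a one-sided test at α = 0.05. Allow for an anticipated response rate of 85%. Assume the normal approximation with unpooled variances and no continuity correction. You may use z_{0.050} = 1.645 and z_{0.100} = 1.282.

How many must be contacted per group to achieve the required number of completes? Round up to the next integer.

n = (z_α + z_β)² · [p₁(1−p₁) + p₂(1−p₂)] / (p₁ − p₂)²
  = (1.645 + 1.282)² · (0.44·0.56 + 0.26·0.74) / (0.18)²
  = (2.927)² · (0.2464 + 0.1924) / 0.0324
  = 8.5673 · 0.4388 / 0.0324
  = 116.03
Adjust for 85% response: 116.03 / 0.85 = 136.50.
Round up → n = 137 per group.

n = 137 per group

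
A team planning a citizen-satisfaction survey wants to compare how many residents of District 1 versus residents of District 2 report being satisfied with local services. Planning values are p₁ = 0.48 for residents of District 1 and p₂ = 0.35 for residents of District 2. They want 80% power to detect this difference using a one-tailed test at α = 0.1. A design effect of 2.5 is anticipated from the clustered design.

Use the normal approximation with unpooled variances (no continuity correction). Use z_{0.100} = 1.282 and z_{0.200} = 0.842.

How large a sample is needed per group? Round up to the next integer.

n = 319 per group

n = (z_α + z_β)² · [p₁(1−p₁) + p₂(1−p₂)] / (p₁ − p₂)²
  = (1.282 + 0.842)² · (0.48·0.52 + 0.35·0.65) / (0.13)²
  = (2.124)² · (0.2496 + 0.2275) / 0.0169
  = 4.5114 · 0.4771 / 0.0169
  = 127.36
Design effect: 2.5 × 127.36 = 318.40.
Round up → n = 319 per group.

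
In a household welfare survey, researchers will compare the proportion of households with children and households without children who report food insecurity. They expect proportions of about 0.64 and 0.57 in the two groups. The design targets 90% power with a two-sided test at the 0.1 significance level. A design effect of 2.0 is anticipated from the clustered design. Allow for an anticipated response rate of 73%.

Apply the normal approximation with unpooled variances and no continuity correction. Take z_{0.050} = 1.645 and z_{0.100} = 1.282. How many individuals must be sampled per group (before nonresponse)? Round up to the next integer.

n = (z_{α/2} + z_β)² · [p₁(1−p₁) + p₂(1−p₂)] / (p₁ − p₂)²
  = (1.645 + 1.282)² · (0.64·0.36 + 0.57·0.43) / (0.07)²
  = (2.927)² · (0.2304 + 0.2451) / 0.0049
  = 8.5673 · 0.4755 / 0.0049
  = 831.38
Design effect: 2.0 × 831.38 = 1662.76.
Adjust for 73% response: 1662.76 / 0.73 = 2277.76.
Round up → n = 2278 per group.

n = 2278 per group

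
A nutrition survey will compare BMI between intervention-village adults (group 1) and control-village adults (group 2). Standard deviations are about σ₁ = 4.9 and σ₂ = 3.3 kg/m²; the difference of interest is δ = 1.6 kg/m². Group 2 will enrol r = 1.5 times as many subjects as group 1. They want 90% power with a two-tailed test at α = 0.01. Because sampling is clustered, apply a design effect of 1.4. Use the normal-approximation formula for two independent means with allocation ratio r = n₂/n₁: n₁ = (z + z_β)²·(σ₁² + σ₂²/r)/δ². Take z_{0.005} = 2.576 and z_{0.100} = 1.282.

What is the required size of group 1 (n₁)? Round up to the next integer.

n₁ = 255

n₁ = (z_{α/2} + z_β)² · (σ₁² + σ₂²/r) / δ²
   = (2.576 + 1.282)² · (4.9² + 3.3²/1.5) / 1.6²
   = 14.8842 · (24.01 + 7.26) / 2.56
   = 14.8842 · 31.27 / 2.56
   = 181.81
Design effect: 1.4 × 181.81 = 254.53.
Round up → n₁ = 255; n₂ = r·n₁ = 1.5 × 255 = 383.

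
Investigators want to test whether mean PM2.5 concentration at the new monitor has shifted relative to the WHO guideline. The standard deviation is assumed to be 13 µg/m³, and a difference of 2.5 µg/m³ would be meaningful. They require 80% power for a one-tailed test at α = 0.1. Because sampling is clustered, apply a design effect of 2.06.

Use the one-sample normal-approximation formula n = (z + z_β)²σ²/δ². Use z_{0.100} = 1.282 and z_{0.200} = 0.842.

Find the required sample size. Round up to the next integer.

n = 252

n = (z_α + z_β)² · σ² / δ²
  = (1.282 + 0.842)² · 13² / 2.5²
  = 4.5114 · 169 / 6.25
  = 121.99
Design effect: 2.06 × 121.99 = 251.29.
Round up → n = 252.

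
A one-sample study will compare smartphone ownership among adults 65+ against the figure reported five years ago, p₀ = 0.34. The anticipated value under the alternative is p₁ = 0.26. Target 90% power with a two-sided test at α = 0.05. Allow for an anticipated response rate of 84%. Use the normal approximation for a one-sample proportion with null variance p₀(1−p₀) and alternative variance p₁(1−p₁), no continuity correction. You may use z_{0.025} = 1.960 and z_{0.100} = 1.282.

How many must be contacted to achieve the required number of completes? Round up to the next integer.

n = 414

n = [z_{α/2}·√(p₀q₀) + z_β·√(p₁q₁)]² / (p₁ − p₀)²
  = [1.960·√(0.34·0.66) + 1.282·√(0.26·0.74)]² / (-0.08)²
  = [1.960·0.4737 + 1.282·0.4386]² / 0.0064
  = [1.4908]² / 0.0064
  = 347.26
Adjust for 84% response: 347.26 / 0.84 = 413.41.
Round up → n = 414.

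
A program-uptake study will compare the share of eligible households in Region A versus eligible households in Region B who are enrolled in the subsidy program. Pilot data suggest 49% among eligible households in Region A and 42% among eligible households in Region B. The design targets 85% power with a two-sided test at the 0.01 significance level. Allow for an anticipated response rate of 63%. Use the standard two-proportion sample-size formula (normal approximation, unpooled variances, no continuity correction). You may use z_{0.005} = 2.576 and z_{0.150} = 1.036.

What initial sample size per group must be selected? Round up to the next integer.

n = (z_{α/2} + z_β)² · [p₁(1−p₁) + p₂(1−p₂)] / (p₁ − p₂)²
  = (2.576 + 1.036)² · (0.49·0.51 + 0.42·0.58) / (0.07)²
  = (3.612)² · (0.2499 + 0.2436) / 0.0049
  = 13.0465 · 0.4935 / 0.0049
  = 1313.97
Adjust for 63% response: 1313.97 / 0.63 = 2085.67.
Round up → n = 2086 per group.

n = 2086 per group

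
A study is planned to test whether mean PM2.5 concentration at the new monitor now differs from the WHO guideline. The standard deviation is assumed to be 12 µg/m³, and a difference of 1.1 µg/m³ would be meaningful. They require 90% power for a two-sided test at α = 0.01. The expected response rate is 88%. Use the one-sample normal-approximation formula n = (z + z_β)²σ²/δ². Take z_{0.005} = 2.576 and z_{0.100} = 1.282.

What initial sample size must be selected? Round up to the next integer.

n = 2013

n = (z_{α/2} + z_β)² · σ² / δ²
  = (2.576 + 1.282)² · 12² / 1.1²
  = 14.8842 · 144 / 1.21
  = 1771.34
Adjust for 88% response: 1771.34 / 0.88 = 2012.88.
Round up → n = 2013.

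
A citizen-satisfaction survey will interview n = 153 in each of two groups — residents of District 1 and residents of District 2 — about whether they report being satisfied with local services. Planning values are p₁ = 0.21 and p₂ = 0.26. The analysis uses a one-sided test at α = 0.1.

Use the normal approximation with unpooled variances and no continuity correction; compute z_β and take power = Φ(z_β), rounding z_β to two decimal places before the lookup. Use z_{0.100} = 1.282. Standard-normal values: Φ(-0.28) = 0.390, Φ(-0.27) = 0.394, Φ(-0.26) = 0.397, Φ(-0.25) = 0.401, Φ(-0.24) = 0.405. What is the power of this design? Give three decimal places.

Power ≈ 0.401

z_β = |p₁−p₂|·√(n/[p₁q₁+p₂q₂]) − z_α
    = 0.05 · √(153/0.3583) − 1.282
    = 0.05 · 20.6644 − 1.282
    = 1.0332 − 1.282 = -0.2488 → -0.25
Power = Φ(-0.25) = 0.401.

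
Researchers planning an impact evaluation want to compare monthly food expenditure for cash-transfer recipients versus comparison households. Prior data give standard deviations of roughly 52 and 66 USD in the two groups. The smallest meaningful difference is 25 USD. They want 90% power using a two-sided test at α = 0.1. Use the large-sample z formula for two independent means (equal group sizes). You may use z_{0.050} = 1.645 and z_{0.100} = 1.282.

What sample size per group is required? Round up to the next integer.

n = 97 per group

n = (z_{α/2} + z_β)² · (σ₁² + σ₂²) / δ²
  = (1.645 + 1.282)² · (52² + 66² = 7060) / 25²
  = 8.5673 · 7060 / 625
  = 96.78
Round up → n = 97 per group.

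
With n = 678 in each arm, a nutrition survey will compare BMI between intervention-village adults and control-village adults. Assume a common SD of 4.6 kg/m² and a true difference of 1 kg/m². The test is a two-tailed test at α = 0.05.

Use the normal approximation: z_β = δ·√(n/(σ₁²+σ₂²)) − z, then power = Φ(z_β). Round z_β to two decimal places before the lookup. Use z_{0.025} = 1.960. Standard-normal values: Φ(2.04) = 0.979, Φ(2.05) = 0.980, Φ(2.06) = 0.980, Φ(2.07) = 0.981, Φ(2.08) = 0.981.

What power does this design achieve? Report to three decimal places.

Power ≈ 0.979

z_β = δ·√(n/(σ₁²+σ₂²)) − z_{α/2}
    = 1 · √(678/42.32) − 1.960
    = 1 · 4.00260 − 1.960
    = 4.0026 − 1.960 = 2.0426 → 2.04
Power = Φ(2.04) = 0.979.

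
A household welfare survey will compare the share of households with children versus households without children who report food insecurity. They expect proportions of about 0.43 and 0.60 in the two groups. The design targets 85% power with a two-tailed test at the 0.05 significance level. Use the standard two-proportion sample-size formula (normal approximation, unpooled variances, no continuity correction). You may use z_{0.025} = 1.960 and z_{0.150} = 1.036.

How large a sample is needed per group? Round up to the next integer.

n = 151 per group

n = (z_{α/2} + z_β)² · [p₁(1−p₁) + p₂(1−p₂)] / (p₁ − p₂)²
  = (1.960 + 1.036)² · (0.43·0.57 + 0.60·0.40) / (-0.17)²
  = (2.996)² · (0.2451 + 0.2400) / 0.0289
  = 8.9760 · 0.4851 / 0.0289
  = 150.67
Round up → n = 151 per group.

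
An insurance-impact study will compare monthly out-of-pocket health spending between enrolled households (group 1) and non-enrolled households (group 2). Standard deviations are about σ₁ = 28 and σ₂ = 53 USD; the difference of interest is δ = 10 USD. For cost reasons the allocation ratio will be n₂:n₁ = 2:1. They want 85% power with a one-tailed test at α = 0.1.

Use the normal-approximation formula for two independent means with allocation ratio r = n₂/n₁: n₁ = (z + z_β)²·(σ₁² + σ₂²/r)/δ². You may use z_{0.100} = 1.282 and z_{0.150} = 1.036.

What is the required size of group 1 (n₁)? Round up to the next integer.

n₁ = 118

n₁ = (z_α + z_β)² · (σ₁² + σ₂²/r) / δ²
   = (1.282 + 1.036)² · (28² + 53²/2) / 10²
   = 5.3731 · (784 + 1404.5) / 100
   = 5.3731 · 2188.5 / 100
   = 117.59
Round up → n₁ = 118; n₂ = r·n₁ = 2 × 118 = 236.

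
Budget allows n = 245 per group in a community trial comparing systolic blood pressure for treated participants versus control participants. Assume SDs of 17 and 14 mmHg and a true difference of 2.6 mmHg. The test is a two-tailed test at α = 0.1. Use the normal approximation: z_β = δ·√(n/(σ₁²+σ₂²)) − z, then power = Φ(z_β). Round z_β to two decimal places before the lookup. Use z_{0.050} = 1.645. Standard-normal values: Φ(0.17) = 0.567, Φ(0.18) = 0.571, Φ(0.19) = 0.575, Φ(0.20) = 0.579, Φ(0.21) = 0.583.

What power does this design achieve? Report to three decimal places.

Power ≈ 0.579

z_β = δ·√(n/(σ₁²+σ₂²)) − z_{α/2}
    = 2.6 · √(245/485) − 1.645
    = 2.6 · 0.71074 − 1.645
    = 1.8479 − 1.645 = 0.2029 → 0.20
Power = Φ(0.20) = 0.579.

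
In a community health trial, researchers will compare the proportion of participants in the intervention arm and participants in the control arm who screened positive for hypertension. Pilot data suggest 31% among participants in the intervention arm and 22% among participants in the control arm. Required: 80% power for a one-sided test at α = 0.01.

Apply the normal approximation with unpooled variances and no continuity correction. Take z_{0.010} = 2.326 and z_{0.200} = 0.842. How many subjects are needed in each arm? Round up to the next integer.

n = (z_α + z_β)² · [p₁(1−p₁) + p₂(1−p₂)] / (p₁ − p₂)²
  = (2.326 + 0.842)² · (0.31·0.69 + 0.22·0.78) / (0.09)²
  = (3.168)² · (0.2139 + 0.1716) / 0.0081
  = 10.0362 · 0.3855 / 0.0081
  = 477.65
Round up → n = 478 per group.

n = 478 per group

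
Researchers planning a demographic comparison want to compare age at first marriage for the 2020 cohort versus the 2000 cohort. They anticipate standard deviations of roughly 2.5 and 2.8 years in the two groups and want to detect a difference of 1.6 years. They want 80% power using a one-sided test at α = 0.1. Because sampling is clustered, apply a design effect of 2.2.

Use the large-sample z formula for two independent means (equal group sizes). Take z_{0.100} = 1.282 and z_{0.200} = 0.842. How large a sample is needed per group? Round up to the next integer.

n = 55 per group

n = (z_α + z_β)² · (σ₁² + σ₂²) / δ²
  = (1.282 + 0.842)² · (2.5² + 2.8² = 14.09) / 1.6²
  = 4.5114 · 14.09 / 2.56
  = 24.83
Design effect: 2.2 × 24.83 = 54.63.
Round up → n = 55 per group.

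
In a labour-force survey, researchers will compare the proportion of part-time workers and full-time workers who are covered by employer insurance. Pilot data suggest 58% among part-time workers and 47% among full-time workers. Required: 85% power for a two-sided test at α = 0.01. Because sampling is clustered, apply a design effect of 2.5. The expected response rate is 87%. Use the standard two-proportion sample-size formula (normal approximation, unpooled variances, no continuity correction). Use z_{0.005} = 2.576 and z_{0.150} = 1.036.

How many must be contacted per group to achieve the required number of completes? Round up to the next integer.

n = 1527 per group

n = (z_{α/2} + z_β)² · [p₁(1−p₁) + p₂(1−p₂)] / (p₁ − p₂)²
  = (2.576 + 1.036)² · (0.58·0.42 + 0.47·0.53) / (0.11)²
  = (3.612)² · (0.2436 + 0.2491) / 0.0121
  = 13.0465 · 0.4927 / 0.0121
  = 531.24
Design effect: 2.5 × 531.24 = 1328.11.
Adjust for 87% response: 1328.11 / 0.87 = 1526.56.
Round up → n = 1527 per group.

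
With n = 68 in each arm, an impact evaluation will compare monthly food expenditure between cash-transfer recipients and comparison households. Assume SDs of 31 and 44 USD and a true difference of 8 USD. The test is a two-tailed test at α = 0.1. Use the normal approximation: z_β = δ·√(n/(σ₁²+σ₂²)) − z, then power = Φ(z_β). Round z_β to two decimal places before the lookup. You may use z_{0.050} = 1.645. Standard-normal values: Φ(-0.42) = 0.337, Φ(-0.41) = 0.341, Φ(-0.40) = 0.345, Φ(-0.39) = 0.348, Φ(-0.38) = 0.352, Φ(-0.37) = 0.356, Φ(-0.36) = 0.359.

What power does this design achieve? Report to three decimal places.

Power ≈ 0.337

z_β = δ·√(n/(σ₁²+σ₂²)) − z_{α/2}
    = 8 · √(68/2897) − 1.645
    = 8 · 0.15321 − 1.645
    = 1.2257 − 1.645 = -0.4193 → -0.42
Power = Φ(-0.42) = 0.337.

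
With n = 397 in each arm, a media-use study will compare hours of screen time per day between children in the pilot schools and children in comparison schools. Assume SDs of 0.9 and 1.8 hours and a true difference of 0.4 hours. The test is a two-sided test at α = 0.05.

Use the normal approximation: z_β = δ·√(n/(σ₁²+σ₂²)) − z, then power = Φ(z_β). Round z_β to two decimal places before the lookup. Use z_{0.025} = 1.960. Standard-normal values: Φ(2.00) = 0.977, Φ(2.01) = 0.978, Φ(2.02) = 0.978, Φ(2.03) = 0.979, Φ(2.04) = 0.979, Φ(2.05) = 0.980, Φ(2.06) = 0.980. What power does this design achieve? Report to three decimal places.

z_β = δ·√(n/(σ₁²+σ₂²)) − z_{α/2}
    = 0.4 · √(397/4.05) − 1.960
    = 0.4 · 9.90074 − 1.960
    = 3.9603 − 1.960 = 2.0003 → 2.00
Power = Φ(2.00) = 0.977.

Power ≈ 0.977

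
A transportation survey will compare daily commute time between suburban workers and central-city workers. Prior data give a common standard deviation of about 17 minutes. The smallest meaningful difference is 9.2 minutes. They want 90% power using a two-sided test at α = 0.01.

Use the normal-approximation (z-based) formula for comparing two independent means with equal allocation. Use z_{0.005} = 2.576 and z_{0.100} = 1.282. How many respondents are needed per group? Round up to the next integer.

n = 102 per group

n = (z_{α/2} + z_β)² · (σ₁² + σ₂²) / δ²
  = (2.576 + 1.282)² · (2·17² = 578) / 9.2²
  = 14.8842 · 578 / 84.64
  = 101.64
Round up → n = 102 per group.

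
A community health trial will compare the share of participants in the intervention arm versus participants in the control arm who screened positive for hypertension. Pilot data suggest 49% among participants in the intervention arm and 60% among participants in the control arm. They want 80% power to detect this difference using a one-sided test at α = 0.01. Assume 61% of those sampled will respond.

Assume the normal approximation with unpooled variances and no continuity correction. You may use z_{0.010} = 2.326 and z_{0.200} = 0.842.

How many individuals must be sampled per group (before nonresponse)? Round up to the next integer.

n = 667 per group

n = (z_α + z_β)² · [p₁(1−p₁) + p₂(1−p₂)] / (p₁ − p₂)²
  = (2.326 + 0.842)² · (0.49·0.51 + 0.60·0.40) / (-0.11)²
  = (3.168)² · (0.2499 + 0.2400) / 0.0121
  = 10.0362 · 0.4899 / 0.0121
  = 406.34
Adjust for 61% response: 406.34 / 0.61 = 666.14.
Round up → n = 667 per group.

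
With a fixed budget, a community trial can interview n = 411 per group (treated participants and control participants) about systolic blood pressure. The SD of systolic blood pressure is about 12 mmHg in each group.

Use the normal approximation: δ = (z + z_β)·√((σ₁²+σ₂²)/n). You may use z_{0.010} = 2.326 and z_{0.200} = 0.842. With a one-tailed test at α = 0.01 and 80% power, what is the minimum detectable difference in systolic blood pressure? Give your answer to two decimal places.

Minimum detectable difference ≈ 2.65 mmHg

δ = (z_α + z_β) · √((σ₁²+σ₂²)/n)
  = (2.326 + 0.842) · √(288/411)
  = 3.168 · √0.70073
  = 3.168 · 0.8371
  = 2.6519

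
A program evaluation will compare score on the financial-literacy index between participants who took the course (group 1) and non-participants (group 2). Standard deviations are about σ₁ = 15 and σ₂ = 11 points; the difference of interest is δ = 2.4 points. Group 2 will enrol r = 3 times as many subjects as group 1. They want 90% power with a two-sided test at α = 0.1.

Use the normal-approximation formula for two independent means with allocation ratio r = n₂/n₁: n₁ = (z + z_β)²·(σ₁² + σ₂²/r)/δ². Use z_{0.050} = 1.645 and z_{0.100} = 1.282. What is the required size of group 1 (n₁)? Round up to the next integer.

n₁ = (z_{α/2} + z_β)² · (σ₁² + σ₂²/r) / δ²
   = (1.645 + 1.282)² · (15² + 11²/3) / 2.4²
   = 8.5673 · (225 + 40.3333) / 5.76
   = 8.5673 · 265.3333 / 5.76
   = 394.65
Round up → n₁ = 395; n₂ = r·n₁ = 3 × 395 = 1185.

n₁ = 395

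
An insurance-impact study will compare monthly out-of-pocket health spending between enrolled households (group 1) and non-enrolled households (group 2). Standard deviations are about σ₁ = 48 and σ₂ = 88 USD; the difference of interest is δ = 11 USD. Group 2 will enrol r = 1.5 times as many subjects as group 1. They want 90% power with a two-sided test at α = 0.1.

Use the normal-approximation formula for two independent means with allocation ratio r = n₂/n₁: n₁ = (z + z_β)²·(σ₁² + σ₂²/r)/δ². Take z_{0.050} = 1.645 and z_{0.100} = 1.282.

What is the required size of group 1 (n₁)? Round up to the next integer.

n₁ = 529

n₁ = (z_{α/2} + z_β)² · (σ₁² + σ₂²/r) / δ²
   = (1.645 + 1.282)² · (48² + 88²/1.5) / 11²
   = 8.5673 · (2304 + 5162.7) / 121
   = 8.5673 · 7466.7 / 121
   = 528.67
Round up → n₁ = 529; n₂ = r·n₁ = 1.5 × 529 = 794.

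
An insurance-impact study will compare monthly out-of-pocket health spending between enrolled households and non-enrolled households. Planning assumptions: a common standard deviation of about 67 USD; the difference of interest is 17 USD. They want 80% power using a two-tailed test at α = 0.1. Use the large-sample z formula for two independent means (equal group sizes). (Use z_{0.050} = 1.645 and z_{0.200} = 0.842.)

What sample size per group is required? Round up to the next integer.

n = (z_{α/2} + z_β)² · (σ₁² + σ₂²) / δ²
  = (1.645 + 0.842)² · (2·67² = 8978) / 17²
  = 6.1852 · 8978 / 289
  = 192.15
Round up → n = 193 per group.

n = 193 per group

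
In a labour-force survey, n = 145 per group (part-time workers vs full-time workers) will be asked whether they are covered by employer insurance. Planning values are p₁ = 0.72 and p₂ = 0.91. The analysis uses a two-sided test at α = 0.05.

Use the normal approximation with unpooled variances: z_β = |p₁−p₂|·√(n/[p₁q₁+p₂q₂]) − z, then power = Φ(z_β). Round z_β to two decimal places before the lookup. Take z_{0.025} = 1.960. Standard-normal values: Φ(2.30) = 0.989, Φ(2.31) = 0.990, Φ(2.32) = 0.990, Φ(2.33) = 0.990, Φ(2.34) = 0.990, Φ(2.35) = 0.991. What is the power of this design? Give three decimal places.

z_β = |p₁−p₂|·√(n/[p₁q₁+p₂q₂]) − z_{α/2}
    = 0.19 · √(145/0.2835) − 1.960
    = 0.19 · 22.6156 − 1.960
    = 4.2970 − 1.960 = 2.3370 → 2.34
Power = Φ(2.34) = 0.990.

Power ≈ 0.990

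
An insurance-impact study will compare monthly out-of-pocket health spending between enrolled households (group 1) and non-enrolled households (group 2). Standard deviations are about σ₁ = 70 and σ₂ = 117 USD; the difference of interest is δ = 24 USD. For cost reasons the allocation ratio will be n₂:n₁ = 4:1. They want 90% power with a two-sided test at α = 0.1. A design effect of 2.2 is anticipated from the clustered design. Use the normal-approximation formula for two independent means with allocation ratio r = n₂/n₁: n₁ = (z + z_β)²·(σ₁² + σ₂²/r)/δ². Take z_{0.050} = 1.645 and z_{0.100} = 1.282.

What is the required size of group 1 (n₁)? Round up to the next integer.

n₁ = 273

n₁ = (z_{α/2} + z_β)² · (σ₁² + σ₂²/r) / δ²
   = (1.645 + 1.282)² · (70² + 117²/4) / 24²
   = 8.5673 · (4900 + 3422.2) / 576
   = 8.5673 · 8322.2 / 576
   = 123.78
Design effect: 2.2 × 123.78 = 272.32.
Round up → n₁ = 273; n₂ = r·n₁ = 4 × 273 = 1092.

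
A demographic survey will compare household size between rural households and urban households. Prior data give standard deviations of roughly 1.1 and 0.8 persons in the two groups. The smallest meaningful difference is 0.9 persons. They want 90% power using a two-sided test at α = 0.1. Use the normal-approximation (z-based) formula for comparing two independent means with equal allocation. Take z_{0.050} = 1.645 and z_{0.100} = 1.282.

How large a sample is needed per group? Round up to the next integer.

n = (z_{α/2} + z_β)² · (σ₁² + σ₂²) / δ²
  = (1.645 + 1.282)² · (1.1² + 0.8² = 1.85) / 0.9²
  = 8.5673 · 1.85 / 0.81
  = 19.57
Round up → n = 20 per group.

n = 20 per group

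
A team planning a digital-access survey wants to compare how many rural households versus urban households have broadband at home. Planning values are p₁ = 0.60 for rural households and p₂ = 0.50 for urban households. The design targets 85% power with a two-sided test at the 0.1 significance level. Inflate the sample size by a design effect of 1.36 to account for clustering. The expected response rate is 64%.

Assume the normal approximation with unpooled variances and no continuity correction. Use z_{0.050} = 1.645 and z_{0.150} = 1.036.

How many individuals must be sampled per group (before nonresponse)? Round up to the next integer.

n = (z_{α/2} + z_β)² · [p₁(1−p₁) + p₂(1−p₂)] / (p₁ − p₂)²
  = (1.645 + 1.036)² · (0.60·0.40 + 0.50·0.50) / (0.10)²
  = (2.681)² · (0.2400 + 0.2500) / 0.0100
  = 7.1878 · 0.4900 / 0.0100
  = 352.20
Design effect: 1.36 × 352.20 = 478.99.
Adjust for 64% response: 478.99 / 0.64 = 748.43.
Round up → n = 749 per group.

n = 749 per group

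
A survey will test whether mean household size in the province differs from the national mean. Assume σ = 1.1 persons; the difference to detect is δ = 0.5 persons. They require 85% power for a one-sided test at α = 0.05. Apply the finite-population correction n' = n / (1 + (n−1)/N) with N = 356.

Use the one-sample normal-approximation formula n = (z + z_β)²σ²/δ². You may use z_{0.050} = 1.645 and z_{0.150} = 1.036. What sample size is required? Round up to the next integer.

n = 32

n = (z_α + z_β)² · σ² / δ²
  = (1.645 + 1.036)² · 1.1² / 0.5²
  = 7.1878 · 1.21 / 0.25
  = 34.79
Finite-population correction (N = 356): 34.79 / (1 + (34.79 − 1)/356) = 31.77.
Round up → n = 32.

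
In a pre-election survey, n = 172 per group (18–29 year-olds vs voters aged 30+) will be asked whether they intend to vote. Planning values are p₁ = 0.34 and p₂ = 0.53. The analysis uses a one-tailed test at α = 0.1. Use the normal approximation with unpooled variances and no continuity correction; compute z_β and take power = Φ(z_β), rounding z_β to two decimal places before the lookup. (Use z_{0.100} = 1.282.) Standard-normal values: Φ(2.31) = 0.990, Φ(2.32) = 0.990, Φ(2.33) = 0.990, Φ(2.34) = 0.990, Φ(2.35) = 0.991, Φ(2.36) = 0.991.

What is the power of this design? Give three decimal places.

Power ≈ 0.990

z_β = |p₁−p₂|·√(n/[p₁q₁+p₂q₂]) − z_α
    = 0.19 · √(172/0.4735) − 1.282
    = 0.19 · 19.0592 − 1.282
    = 3.6212 − 1.282 = 2.3392 → 2.34
Power = Φ(2.34) = 0.990.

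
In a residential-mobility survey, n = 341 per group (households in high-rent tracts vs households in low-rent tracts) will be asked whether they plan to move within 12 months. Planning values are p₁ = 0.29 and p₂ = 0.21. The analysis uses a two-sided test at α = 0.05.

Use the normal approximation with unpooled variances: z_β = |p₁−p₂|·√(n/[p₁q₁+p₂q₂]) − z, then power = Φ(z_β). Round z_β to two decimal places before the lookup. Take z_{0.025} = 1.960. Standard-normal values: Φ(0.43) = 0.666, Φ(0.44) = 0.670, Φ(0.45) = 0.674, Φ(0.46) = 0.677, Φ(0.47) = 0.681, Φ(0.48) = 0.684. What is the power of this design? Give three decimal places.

Power ≈ 0.677

z_β = |p₁−p₂|·√(n/[p₁q₁+p₂q₂]) − z_{α/2}
    = 0.08 · √(341/0.3718) − 1.960
    = 0.08 · 30.2846 − 1.960
    = 2.4228 − 1.960 = 0.4628 → 0.46
Power = Φ(0.46) = 0.677.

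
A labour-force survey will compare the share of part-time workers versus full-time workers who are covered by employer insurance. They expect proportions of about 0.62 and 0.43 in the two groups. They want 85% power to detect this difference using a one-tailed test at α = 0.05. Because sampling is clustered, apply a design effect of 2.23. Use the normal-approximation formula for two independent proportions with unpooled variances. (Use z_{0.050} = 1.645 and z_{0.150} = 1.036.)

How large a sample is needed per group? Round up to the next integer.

n = (z_α + z_β)² · [p₁(1−p₁) + p₂(1−p₂)] / (p₁ − p₂)²
  = (1.645 + 1.036)² · (0.62·0.38 + 0.43·0.57) / (0.19)²
  = (2.681)² · (0.2356 + 0.2451) / 0.0361
  = 7.1878 · 0.4807 / 0.0361
  = 95.71
Design effect: 2.23 × 95.71 = 213.43.
Round up → n = 214 per group.

n = 214 per group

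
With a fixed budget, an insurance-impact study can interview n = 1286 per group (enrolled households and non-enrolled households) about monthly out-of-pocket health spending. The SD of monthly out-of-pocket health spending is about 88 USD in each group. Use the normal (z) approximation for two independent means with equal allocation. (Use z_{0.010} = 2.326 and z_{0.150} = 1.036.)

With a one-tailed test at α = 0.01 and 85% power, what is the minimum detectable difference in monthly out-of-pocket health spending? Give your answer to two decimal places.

δ = (z_α + z_β) · √((σ₁²+σ₂²)/n)
  = (2.326 + 1.036) · √(15488/1286)
  = 3.362 · √12.0435
  = 3.362 · 3.4704
  = 11.6674

Minimum detectable difference ≈ 11.67 USD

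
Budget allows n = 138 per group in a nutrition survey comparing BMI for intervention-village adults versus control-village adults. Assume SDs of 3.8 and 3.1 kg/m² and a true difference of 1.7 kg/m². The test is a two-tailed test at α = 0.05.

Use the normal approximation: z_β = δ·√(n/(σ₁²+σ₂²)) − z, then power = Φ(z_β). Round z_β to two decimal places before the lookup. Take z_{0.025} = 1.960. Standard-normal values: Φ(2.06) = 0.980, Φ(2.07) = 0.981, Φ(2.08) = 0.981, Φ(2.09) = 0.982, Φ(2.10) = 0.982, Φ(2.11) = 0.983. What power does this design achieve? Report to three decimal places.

z_β = δ·√(n/(σ₁²+σ₂²)) − z_{α/2}
    = 1.7 · √(138/24.05) − 1.960
    = 1.7 · 2.39542 − 1.960
    = 4.0722 − 1.960 = 2.1122 → 2.11
Power = Φ(2.11) = 0.983.

Power ≈ 0.983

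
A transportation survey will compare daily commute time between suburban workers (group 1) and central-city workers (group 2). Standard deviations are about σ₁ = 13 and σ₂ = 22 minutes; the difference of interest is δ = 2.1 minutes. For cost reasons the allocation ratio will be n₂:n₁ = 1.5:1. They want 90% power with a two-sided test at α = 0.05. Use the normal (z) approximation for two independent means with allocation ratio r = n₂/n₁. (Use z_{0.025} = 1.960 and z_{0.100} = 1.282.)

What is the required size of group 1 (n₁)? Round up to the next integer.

n₁ = 1172

n₁ = (z_{α/2} + z_β)² · (σ₁² + σ₂²/r) / δ²
   = (1.960 + 1.282)² · (13² + 22²/1.5) / 2.1²
   = 10.5106 · (169 + 322.6667) / 4.41
   = 10.5106 · 491.6667 / 4.41
   = 1171.81
Round up → n₁ = 1172; n₂ = r·n₁ = 1.5 × 1172 = 1758.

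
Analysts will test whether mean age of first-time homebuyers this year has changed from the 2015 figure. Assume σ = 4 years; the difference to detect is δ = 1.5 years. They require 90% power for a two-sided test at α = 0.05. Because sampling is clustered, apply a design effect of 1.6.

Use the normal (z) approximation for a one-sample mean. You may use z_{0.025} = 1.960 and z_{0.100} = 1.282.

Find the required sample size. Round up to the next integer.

n = 120

n = (z_{α/2} + z_β)² · σ² / δ²
  = (1.960 + 1.282)² · 4² / 1.5²
  = 10.5106 · 16 / 2.25
  = 74.74
Design effect: 1.6 × 74.74 = 119.59.
Round up → n = 120.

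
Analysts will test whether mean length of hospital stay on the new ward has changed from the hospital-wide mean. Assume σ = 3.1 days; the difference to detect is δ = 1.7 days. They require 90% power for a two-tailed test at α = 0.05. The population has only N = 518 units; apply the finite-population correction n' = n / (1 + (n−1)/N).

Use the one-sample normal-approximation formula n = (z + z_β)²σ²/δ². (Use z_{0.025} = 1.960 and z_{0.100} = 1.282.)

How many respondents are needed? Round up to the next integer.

n = (z_{α/2} + z_β)² · σ² / δ²
  = (1.960 + 1.282)² · 3.1² / 1.7²
  = 10.5106 · 9.61 / 2.89
  = 34.95
Finite-population correction (N = 518): 34.95 / (1 + (34.95 − 1)/518) = 32.80.
Round up → n = 33.

n = 33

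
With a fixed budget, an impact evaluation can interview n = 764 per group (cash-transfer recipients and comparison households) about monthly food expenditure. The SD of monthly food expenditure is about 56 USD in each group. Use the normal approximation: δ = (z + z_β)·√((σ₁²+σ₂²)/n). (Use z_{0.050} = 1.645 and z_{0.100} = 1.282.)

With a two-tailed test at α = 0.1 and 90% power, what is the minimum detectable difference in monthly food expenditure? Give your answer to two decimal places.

Minimum detectable difference ≈ 8.39 USD

δ = (z_{α/2} + z_β) · √((σ₁²+σ₂²)/n)
  = (1.645 + 1.282) · √(6272/764)
  = 2.927 · √8.2094
  = 2.927 · 2.8652
  = 8.3865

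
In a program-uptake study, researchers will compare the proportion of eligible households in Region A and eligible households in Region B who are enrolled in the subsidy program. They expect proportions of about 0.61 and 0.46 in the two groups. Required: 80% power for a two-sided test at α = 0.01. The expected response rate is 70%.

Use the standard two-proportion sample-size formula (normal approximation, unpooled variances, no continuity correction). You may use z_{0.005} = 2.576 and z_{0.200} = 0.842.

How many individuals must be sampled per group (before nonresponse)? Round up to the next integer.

n = (z_{α/2} + z_β)² · [p₁(1−p₁) + p₂(1−p₂)] / (p₁ − p₂)²
  = (2.576 + 0.842)² · (0.61·0.39 + 0.46·0.54) / (0.15)²
  = (3.418)² · (0.2379 + 0.2484) / 0.0225
  = 11.6827 · 0.4863 / 0.0225
  = 252.50
Adjust for 70% response: 252.50 / 0.70 = 360.72.
Round up → n = 361 per group.

n = 361 per group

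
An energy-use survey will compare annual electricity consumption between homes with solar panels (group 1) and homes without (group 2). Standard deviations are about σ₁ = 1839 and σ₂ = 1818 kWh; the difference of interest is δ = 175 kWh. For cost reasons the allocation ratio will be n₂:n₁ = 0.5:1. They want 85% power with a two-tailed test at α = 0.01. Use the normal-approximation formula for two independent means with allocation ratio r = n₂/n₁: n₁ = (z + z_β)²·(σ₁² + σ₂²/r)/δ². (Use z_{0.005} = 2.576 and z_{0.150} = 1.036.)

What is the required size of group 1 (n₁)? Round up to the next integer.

n₁ = (z_{α/2} + z_β)² · (σ₁² + σ₂²/r) / δ²
   = (2.576 + 1.036)² · (1839² + 1818²/0.5) / 175²
   = 13.0465 · (3381921 + 6610248) / 30625
   = 13.0465 · 9992169 / 30625
   = 4256.76
Round up → n₁ = 4257; n₂ = r·n₁ = 0.5 × 4257 = 2129.

n₁ = 4257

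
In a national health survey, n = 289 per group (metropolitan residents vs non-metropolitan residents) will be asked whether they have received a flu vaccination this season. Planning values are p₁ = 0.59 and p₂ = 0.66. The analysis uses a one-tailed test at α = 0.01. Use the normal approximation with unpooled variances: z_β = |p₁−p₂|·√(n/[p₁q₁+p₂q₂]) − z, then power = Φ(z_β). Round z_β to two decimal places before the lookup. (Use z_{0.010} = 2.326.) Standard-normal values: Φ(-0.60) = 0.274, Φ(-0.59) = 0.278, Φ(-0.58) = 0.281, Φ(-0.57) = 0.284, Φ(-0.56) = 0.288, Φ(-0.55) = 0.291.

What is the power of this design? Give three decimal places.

z_β = |p₁−p₂|·√(n/[p₁q₁+p₂q₂]) − z_α
    = 0.07 · √(289/0.4663) − 2.326
    = 0.07 · 24.8952 − 2.326
    = 1.7427 − 2.326 = -0.5833 → -0.58
Power = Φ(-0.58) = 0.281.

Power ≈ 0.281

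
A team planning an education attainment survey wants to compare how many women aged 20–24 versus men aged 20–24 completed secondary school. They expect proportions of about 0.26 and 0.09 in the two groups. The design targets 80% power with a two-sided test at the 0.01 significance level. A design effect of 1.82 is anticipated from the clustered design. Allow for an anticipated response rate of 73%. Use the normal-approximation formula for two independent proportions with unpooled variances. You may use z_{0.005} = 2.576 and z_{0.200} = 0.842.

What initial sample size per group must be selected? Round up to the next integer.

n = 277 per group

n = (z_{α/2} + z_β)² · [p₁(1−p₁) + p₂(1−p₂)] / (p₁ − p₂)²
  = (2.576 + 0.842)² · (0.26·0.74 + 0.09·0.91) / (0.17)²
  = (3.418)² · (0.1924 + 0.0819) / 0.0289
  = 11.6827 · 0.2743 / 0.0289
  = 110.88
Design effect: 1.82 × 110.88 = 201.81.
Adjust for 73% response: 201.81 / 0.73 = 276.45.
Round up → n = 277 per group.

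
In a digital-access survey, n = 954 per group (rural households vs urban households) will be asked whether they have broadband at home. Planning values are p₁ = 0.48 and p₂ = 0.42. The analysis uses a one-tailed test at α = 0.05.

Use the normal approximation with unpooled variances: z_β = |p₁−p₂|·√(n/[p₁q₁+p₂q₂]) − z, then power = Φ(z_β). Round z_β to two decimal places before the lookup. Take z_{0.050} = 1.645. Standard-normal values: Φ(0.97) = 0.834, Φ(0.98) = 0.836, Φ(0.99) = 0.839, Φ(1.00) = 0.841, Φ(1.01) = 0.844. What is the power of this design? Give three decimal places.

Power ≈ 0.839

z_β = |p₁−p₂|·√(n/[p₁q₁+p₂q₂]) − z_α
    = 0.06 · √(954/0.4932) − 1.645
    = 0.06 · 43.9808 − 1.645
    = 2.6388 − 1.645 = 0.9938 → 0.99
Power = Φ(0.99) = 0.839.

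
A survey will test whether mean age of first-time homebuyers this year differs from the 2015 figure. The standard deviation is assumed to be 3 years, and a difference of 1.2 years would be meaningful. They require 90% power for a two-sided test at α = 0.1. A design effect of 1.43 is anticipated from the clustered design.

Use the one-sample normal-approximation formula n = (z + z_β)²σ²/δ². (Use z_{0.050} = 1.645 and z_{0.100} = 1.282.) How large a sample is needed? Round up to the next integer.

n = 77

n = (z_{α/2} + z_β)² · σ² / δ²
  = (1.645 + 1.282)² · 3² / 1.2²
  = 8.5673 · 9 / 1.44
  = 53.55
Design effect: 1.43 × 53.55 = 76.57.
Round up → n = 77.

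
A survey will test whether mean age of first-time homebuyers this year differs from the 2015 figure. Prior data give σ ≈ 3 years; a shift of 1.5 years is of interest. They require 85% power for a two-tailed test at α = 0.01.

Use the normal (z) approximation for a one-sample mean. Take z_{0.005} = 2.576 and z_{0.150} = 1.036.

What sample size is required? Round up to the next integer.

n = 53

n = (z_{α/2} + z_β)² · σ² / δ²
  = (2.576 + 1.036)² · 3² / 1.5²
  = 13.0465 · 9 / 2.25
  = 52.19
Round up → n = 53.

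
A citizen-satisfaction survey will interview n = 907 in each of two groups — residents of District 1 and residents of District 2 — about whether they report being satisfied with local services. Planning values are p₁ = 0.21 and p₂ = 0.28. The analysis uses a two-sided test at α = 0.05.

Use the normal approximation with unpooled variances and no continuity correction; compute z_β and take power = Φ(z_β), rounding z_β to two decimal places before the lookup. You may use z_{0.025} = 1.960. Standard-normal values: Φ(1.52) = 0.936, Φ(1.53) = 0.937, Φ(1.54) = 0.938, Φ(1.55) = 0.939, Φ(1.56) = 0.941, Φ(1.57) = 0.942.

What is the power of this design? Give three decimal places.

Power ≈ 0.936

z_β = |p₁−p₂|·√(n/[p₁q₁+p₂q₂]) − z_{α/2}
    = 0.07 · √(907/0.3675) − 1.960
    = 0.07 · 49.6792 − 1.960
    = 3.4775 − 1.960 = 1.5175 → 1.52
Power = Φ(1.52) = 0.936.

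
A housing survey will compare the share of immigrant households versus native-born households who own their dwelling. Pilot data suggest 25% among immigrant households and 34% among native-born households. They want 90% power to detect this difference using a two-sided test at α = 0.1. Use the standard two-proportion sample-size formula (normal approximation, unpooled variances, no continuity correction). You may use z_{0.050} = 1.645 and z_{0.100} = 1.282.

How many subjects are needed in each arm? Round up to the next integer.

n = (z_{α/2} + z_β)² · [p₁(1−p₁) + p₂(1−p₂)] / (p₁ − p₂)²
  = (1.645 + 1.282)² · (0.25·0.75 + 0.34·0.66) / (-0.09)²
  = (2.927)² · (0.1875 + 0.2244) / 0.0081
  = 8.5673 · 0.4119 / 0.0081
  = 435.66
Round up → n = 436 per group.

n = 436 per group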